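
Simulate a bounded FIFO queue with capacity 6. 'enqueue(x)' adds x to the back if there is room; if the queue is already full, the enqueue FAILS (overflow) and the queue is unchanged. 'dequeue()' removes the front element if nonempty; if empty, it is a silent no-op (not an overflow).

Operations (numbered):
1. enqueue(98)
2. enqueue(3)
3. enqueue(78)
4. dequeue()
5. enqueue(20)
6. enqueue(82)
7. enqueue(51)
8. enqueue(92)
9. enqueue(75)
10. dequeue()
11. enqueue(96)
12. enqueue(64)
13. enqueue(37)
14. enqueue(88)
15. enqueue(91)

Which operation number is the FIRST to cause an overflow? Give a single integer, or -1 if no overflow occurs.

1. enqueue(98): size=1
2. enqueue(3): size=2
3. enqueue(78): size=3
4. dequeue(): size=2
5. enqueue(20): size=3
6. enqueue(82): size=4
7. enqueue(51): size=5
8. enqueue(92): size=6
9. enqueue(75): size=6=cap → OVERFLOW (fail)
10. dequeue(): size=5
11. enqueue(96): size=6
12. enqueue(64): size=6=cap → OVERFLOW (fail)
13. enqueue(37): size=6=cap → OVERFLOW (fail)
14. enqueue(88): size=6=cap → OVERFLOW (fail)
15. enqueue(91): size=6=cap → OVERFLOW (fail)

Answer: 9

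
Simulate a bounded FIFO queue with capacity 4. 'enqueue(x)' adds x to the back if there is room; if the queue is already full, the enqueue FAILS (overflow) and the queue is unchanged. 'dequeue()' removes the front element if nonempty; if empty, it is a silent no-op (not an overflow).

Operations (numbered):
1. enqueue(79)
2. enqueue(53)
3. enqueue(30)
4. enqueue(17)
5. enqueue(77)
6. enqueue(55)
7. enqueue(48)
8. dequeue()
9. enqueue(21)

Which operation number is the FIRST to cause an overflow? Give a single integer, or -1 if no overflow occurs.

1. enqueue(79): size=1
2. enqueue(53): size=2
3. enqueue(30): size=3
4. enqueue(17): size=4
5. enqueue(77): size=4=cap → OVERFLOW (fail)
6. enqueue(55): size=4=cap → OVERFLOW (fail)
7. enqueue(48): size=4=cap → OVERFLOW (fail)
8. dequeue(): size=3
9. enqueue(21): size=4

Answer: 5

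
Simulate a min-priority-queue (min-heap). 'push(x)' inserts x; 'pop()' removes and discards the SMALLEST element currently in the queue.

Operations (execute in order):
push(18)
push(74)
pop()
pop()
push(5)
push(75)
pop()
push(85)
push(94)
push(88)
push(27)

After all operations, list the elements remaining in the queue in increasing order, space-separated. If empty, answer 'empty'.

Answer: 27 75 85 88 94

Derivation:
push(18): heap contents = [18]
push(74): heap contents = [18, 74]
pop() → 18: heap contents = [74]
pop() → 74: heap contents = []
push(5): heap contents = [5]
push(75): heap contents = [5, 75]
pop() → 5: heap contents = [75]
push(85): heap contents = [75, 85]
push(94): heap contents = [75, 85, 94]
push(88): heap contents = [75, 85, 88, 94]
push(27): heap contents = [27, 75, 85, 88, 94]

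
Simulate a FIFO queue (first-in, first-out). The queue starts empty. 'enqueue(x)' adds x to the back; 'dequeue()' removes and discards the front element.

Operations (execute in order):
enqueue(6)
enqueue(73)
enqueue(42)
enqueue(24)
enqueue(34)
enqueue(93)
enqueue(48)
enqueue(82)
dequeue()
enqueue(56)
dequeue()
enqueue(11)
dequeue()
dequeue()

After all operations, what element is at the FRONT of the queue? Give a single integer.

enqueue(6): queue = [6]
enqueue(73): queue = [6, 73]
enqueue(42): queue = [6, 73, 42]
enqueue(24): queue = [6, 73, 42, 24]
enqueue(34): queue = [6, 73, 42, 24, 34]
enqueue(93): queue = [6, 73, 42, 24, 34, 93]
enqueue(48): queue = [6, 73, 42, 24, 34, 93, 48]
enqueue(82): queue = [6, 73, 42, 24, 34, 93, 48, 82]
dequeue(): queue = [73, 42, 24, 34, 93, 48, 82]
enqueue(56): queue = [73, 42, 24, 34, 93, 48, 82, 56]
dequeue(): queue = [42, 24, 34, 93, 48, 82, 56]
enqueue(11): queue = [42, 24, 34, 93, 48, 82, 56, 11]
dequeue(): queue = [24, 34, 93, 48, 82, 56, 11]
dequeue(): queue = [34, 93, 48, 82, 56, 11]

Answer: 34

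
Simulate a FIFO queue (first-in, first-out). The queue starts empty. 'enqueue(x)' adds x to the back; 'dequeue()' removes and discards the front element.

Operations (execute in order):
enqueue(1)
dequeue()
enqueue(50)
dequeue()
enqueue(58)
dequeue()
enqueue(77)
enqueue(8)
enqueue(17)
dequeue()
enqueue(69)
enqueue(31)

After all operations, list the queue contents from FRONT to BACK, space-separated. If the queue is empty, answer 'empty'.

enqueue(1): [1]
dequeue(): []
enqueue(50): [50]
dequeue(): []
enqueue(58): [58]
dequeue(): []
enqueue(77): [77]
enqueue(8): [77, 8]
enqueue(17): [77, 8, 17]
dequeue(): [8, 17]
enqueue(69): [8, 17, 69]
enqueue(31): [8, 17, 69, 31]

Answer: 8 17 69 31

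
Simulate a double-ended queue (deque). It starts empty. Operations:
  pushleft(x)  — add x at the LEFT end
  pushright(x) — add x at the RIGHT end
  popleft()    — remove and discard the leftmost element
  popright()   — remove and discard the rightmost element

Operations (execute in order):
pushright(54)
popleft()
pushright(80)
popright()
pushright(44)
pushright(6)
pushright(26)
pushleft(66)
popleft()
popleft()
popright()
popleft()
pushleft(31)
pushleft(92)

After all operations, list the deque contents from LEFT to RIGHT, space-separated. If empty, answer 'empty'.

Answer: 92 31

Derivation:
pushright(54): [54]
popleft(): []
pushright(80): [80]
popright(): []
pushright(44): [44]
pushright(6): [44, 6]
pushright(26): [44, 6, 26]
pushleft(66): [66, 44, 6, 26]
popleft(): [44, 6, 26]
popleft(): [6, 26]
popright(): [6]
popleft(): []
pushleft(31): [31]
pushleft(92): [92, 31]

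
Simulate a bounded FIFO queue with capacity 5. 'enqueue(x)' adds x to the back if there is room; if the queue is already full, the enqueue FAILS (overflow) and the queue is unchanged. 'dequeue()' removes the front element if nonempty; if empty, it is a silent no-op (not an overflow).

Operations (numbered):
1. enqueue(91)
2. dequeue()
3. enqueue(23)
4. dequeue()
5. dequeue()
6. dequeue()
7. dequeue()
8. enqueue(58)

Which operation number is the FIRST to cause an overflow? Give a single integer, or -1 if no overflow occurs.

Answer: -1

Derivation:
1. enqueue(91): size=1
2. dequeue(): size=0
3. enqueue(23): size=1
4. dequeue(): size=0
5. dequeue(): empty, no-op, size=0
6. dequeue(): empty, no-op, size=0
7. dequeue(): empty, no-op, size=0
8. enqueue(58): size=1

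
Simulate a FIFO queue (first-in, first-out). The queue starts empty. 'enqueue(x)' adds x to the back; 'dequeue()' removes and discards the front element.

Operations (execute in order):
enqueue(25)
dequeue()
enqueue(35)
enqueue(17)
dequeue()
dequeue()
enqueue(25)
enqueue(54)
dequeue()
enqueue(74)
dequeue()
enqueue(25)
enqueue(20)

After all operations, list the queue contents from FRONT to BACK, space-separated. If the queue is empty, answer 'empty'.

enqueue(25): [25]
dequeue(): []
enqueue(35): [35]
enqueue(17): [35, 17]
dequeue(): [17]
dequeue(): []
enqueue(25): [25]
enqueue(54): [25, 54]
dequeue(): [54]
enqueue(74): [54, 74]
dequeue(): [74]
enqueue(25): [74, 25]
enqueue(20): [74, 25, 20]

Answer: 74 25 20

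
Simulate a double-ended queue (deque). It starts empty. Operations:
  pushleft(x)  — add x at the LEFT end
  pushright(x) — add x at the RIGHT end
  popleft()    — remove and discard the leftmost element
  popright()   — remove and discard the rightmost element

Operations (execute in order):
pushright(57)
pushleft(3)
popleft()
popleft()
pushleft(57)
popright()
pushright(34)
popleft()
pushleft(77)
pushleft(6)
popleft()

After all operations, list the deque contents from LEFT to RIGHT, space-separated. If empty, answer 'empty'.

pushright(57): [57]
pushleft(3): [3, 57]
popleft(): [57]
popleft(): []
pushleft(57): [57]
popright(): []
pushright(34): [34]
popleft(): []
pushleft(77): [77]
pushleft(6): [6, 77]
popleft(): [77]

Answer: 77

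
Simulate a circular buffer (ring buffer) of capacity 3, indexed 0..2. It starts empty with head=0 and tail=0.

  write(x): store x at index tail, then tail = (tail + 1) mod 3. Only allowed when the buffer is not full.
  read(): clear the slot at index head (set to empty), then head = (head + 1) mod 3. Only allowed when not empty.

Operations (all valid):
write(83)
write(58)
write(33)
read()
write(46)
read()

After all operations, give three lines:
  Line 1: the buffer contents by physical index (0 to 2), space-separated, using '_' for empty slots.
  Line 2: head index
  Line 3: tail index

Answer: 46 _ 33
2
1

Derivation:
write(83): buf=[83 _ _], head=0, tail=1, size=1
write(58): buf=[83 58 _], head=0, tail=2, size=2
write(33): buf=[83 58 33], head=0, tail=0, size=3
read(): buf=[_ 58 33], head=1, tail=0, size=2
write(46): buf=[46 58 33], head=1, tail=1, size=3
read(): buf=[46 _ 33], head=2, tail=1, size=2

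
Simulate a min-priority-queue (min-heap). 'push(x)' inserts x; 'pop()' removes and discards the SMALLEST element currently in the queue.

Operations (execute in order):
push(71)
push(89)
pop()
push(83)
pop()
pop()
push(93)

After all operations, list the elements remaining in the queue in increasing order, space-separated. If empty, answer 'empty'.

Answer: 93

Derivation:
push(71): heap contents = [71]
push(89): heap contents = [71, 89]
pop() → 71: heap contents = [89]
push(83): heap contents = [83, 89]
pop() → 83: heap contents = [89]
pop() → 89: heap contents = []
push(93): heap contents = [93]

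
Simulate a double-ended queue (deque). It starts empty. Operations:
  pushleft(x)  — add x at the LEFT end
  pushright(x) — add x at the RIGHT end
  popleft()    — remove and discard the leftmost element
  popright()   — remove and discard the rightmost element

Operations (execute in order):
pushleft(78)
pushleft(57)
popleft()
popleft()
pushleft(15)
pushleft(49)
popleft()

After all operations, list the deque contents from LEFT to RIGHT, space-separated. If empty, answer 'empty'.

pushleft(78): [78]
pushleft(57): [57, 78]
popleft(): [78]
popleft(): []
pushleft(15): [15]
pushleft(49): [49, 15]
popleft(): [15]

Answer: 15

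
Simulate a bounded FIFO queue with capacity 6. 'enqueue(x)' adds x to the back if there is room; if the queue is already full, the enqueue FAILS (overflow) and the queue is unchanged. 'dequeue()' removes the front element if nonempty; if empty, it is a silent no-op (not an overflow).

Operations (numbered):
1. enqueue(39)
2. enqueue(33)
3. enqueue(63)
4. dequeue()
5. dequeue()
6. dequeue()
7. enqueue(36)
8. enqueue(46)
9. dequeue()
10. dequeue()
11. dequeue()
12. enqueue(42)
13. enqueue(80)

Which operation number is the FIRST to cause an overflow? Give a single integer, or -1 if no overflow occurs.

Answer: -1

Derivation:
1. enqueue(39): size=1
2. enqueue(33): size=2
3. enqueue(63): size=3
4. dequeue(): size=2
5. dequeue(): size=1
6. dequeue(): size=0
7. enqueue(36): size=1
8. enqueue(46): size=2
9. dequeue(): size=1
10. dequeue(): size=0
11. dequeue(): empty, no-op, size=0
12. enqueue(42): size=1
13. enqueue(80): size=2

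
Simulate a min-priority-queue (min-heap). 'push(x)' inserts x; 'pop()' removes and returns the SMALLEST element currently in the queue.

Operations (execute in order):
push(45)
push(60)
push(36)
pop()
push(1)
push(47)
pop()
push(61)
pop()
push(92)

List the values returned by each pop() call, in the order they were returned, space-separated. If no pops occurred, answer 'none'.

Answer: 36 1 45

Derivation:
push(45): heap contents = [45]
push(60): heap contents = [45, 60]
push(36): heap contents = [36, 45, 60]
pop() → 36: heap contents = [45, 60]
push(1): heap contents = [1, 45, 60]
push(47): heap contents = [1, 45, 47, 60]
pop() → 1: heap contents = [45, 47, 60]
push(61): heap contents = [45, 47, 60, 61]
pop() → 45: heap contents = [47, 60, 61]
push(92): heap contents = [47, 60, 61, 92]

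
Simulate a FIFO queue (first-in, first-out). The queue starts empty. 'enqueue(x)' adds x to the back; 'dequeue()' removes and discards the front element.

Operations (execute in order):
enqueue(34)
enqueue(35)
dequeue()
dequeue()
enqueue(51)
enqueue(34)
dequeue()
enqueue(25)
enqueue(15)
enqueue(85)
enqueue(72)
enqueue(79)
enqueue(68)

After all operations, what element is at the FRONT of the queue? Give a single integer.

enqueue(34): queue = [34]
enqueue(35): queue = [34, 35]
dequeue(): queue = [35]
dequeue(): queue = []
enqueue(51): queue = [51]
enqueue(34): queue = [51, 34]
dequeue(): queue = [34]
enqueue(25): queue = [34, 25]
enqueue(15): queue = [34, 25, 15]
enqueue(85): queue = [34, 25, 15, 85]
enqueue(72): queue = [34, 25, 15, 85, 72]
enqueue(79): queue = [34, 25, 15, 85, 72, 79]
enqueue(68): queue = [34, 25, 15, 85, 72, 79, 68]

Answer: 34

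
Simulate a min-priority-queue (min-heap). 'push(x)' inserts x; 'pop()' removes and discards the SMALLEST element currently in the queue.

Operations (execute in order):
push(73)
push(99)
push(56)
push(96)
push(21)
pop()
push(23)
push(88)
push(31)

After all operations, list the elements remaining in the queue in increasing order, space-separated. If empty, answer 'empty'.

push(73): heap contents = [73]
push(99): heap contents = [73, 99]
push(56): heap contents = [56, 73, 99]
push(96): heap contents = [56, 73, 96, 99]
push(21): heap contents = [21, 56, 73, 96, 99]
pop() → 21: heap contents = [56, 73, 96, 99]
push(23): heap contents = [23, 56, 73, 96, 99]
push(88): heap contents = [23, 56, 73, 88, 96, 99]
push(31): heap contents = [23, 31, 56, 73, 88, 96, 99]

Answer: 23 31 56 73 88 96 99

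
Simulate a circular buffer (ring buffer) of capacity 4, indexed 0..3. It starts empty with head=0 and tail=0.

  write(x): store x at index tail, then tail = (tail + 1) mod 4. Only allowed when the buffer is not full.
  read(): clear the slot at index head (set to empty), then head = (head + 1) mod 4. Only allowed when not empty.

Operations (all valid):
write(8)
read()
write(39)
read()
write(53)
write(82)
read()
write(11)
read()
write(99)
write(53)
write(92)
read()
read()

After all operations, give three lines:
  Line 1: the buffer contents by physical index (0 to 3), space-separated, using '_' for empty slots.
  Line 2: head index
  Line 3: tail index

Answer: _ _ 53 92
2
0

Derivation:
write(8): buf=[8 _ _ _], head=0, tail=1, size=1
read(): buf=[_ _ _ _], head=1, tail=1, size=0
write(39): buf=[_ 39 _ _], head=1, tail=2, size=1
read(): buf=[_ _ _ _], head=2, tail=2, size=0
write(53): buf=[_ _ 53 _], head=2, tail=3, size=1
write(82): buf=[_ _ 53 82], head=2, tail=0, size=2
read(): buf=[_ _ _ 82], head=3, tail=0, size=1
write(11): buf=[11 _ _ 82], head=3, tail=1, size=2
read(): buf=[11 _ _ _], head=0, tail=1, size=1
write(99): buf=[11 99 _ _], head=0, tail=2, size=2
write(53): buf=[11 99 53 _], head=0, tail=3, size=3
write(92): buf=[11 99 53 92], head=0, tail=0, size=4
read(): buf=[_ 99 53 92], head=1, tail=0, size=3
read(): buf=[_ _ 53 92], head=2, tail=0, size=2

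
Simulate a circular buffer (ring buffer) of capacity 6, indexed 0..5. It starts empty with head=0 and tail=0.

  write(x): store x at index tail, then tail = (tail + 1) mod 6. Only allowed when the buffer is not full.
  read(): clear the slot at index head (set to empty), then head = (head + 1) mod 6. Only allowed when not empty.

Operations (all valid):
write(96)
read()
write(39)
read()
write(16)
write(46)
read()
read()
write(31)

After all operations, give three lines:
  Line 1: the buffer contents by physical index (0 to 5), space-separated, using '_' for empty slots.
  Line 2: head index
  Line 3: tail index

write(96): buf=[96 _ _ _ _ _], head=0, tail=1, size=1
read(): buf=[_ _ _ _ _ _], head=1, tail=1, size=0
write(39): buf=[_ 39 _ _ _ _], head=1, tail=2, size=1
read(): buf=[_ _ _ _ _ _], head=2, tail=2, size=0
write(16): buf=[_ _ 16 _ _ _], head=2, tail=3, size=1
write(46): buf=[_ _ 16 46 _ _], head=2, tail=4, size=2
read(): buf=[_ _ _ 46 _ _], head=3, tail=4, size=1
read(): buf=[_ _ _ _ _ _], head=4, tail=4, size=0
write(31): buf=[_ _ _ _ 31 _], head=4, tail=5, size=1

Answer: _ _ _ _ 31 _
4
5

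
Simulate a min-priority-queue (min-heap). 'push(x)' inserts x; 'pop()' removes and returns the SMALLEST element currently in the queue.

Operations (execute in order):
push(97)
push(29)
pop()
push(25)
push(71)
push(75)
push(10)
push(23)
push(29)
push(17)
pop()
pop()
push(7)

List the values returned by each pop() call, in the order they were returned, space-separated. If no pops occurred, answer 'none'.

Answer: 29 10 17

Derivation:
push(97): heap contents = [97]
push(29): heap contents = [29, 97]
pop() → 29: heap contents = [97]
push(25): heap contents = [25, 97]
push(71): heap contents = [25, 71, 97]
push(75): heap contents = [25, 71, 75, 97]
push(10): heap contents = [10, 25, 71, 75, 97]
push(23): heap contents = [10, 23, 25, 71, 75, 97]
push(29): heap contents = [10, 23, 25, 29, 71, 75, 97]
push(17): heap contents = [10, 17, 23, 25, 29, 71, 75, 97]
pop() → 10: heap contents = [17, 23, 25, 29, 71, 75, 97]
pop() → 17: heap contents = [23, 25, 29, 71, 75, 97]
push(7): heap contents = [7, 23, 25, 29, 71, 75, 97]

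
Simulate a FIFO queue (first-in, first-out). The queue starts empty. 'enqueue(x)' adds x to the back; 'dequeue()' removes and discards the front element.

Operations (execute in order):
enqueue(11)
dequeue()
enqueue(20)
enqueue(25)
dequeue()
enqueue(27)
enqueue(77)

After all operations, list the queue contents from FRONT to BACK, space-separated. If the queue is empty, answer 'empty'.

enqueue(11): [11]
dequeue(): []
enqueue(20): [20]
enqueue(25): [20, 25]
dequeue(): [25]
enqueue(27): [25, 27]
enqueue(77): [25, 27, 77]

Answer: 25 27 77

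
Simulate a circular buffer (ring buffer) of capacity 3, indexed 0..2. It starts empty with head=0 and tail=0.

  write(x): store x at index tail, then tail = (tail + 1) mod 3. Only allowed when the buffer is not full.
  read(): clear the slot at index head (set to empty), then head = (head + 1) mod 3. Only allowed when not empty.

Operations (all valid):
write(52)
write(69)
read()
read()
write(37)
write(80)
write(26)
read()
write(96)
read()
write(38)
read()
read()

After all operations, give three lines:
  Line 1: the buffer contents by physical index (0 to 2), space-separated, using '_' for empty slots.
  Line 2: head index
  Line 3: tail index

Answer: 38 _ _
0
1

Derivation:
write(52): buf=[52 _ _], head=0, tail=1, size=1
write(69): buf=[52 69 _], head=0, tail=2, size=2
read(): buf=[_ 69 _], head=1, tail=2, size=1
read(): buf=[_ _ _], head=2, tail=2, size=0
write(37): buf=[_ _ 37], head=2, tail=0, size=1
write(80): buf=[80 _ 37], head=2, tail=1, size=2
write(26): buf=[80 26 37], head=2, tail=2, size=3
read(): buf=[80 26 _], head=0, tail=2, size=2
write(96): buf=[80 26 96], head=0, tail=0, size=3
read(): buf=[_ 26 96], head=1, tail=0, size=2
write(38): buf=[38 26 96], head=1, tail=1, size=3
read(): buf=[38 _ 96], head=2, tail=1, size=2
read(): buf=[38 _ _], head=0, tail=1, size=1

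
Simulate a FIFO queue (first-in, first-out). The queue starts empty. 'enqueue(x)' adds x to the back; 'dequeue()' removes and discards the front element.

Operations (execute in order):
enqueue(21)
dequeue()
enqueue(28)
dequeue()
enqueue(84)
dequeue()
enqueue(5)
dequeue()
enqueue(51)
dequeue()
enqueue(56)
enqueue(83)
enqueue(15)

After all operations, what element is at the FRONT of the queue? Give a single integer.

Answer: 56

Derivation:
enqueue(21): queue = [21]
dequeue(): queue = []
enqueue(28): queue = [28]
dequeue(): queue = []
enqueue(84): queue = [84]
dequeue(): queue = []
enqueue(5): queue = [5]
dequeue(): queue = []
enqueue(51): queue = [51]
dequeue(): queue = []
enqueue(56): queue = [56]
enqueue(83): queue = [56, 83]
enqueue(15): queue = [56, 83, 15]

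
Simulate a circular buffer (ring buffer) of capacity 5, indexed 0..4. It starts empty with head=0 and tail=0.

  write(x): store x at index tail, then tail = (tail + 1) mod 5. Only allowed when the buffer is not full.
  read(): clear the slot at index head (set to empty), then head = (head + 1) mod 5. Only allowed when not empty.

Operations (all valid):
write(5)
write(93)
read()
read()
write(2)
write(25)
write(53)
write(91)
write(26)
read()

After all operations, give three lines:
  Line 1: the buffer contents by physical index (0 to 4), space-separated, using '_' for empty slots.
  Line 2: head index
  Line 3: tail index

Answer: 91 26 _ 25 53
3
2

Derivation:
write(5): buf=[5 _ _ _ _], head=0, tail=1, size=1
write(93): buf=[5 93 _ _ _], head=0, tail=2, size=2
read(): buf=[_ 93 _ _ _], head=1, tail=2, size=1
read(): buf=[_ _ _ _ _], head=2, tail=2, size=0
write(2): buf=[_ _ 2 _ _], head=2, tail=3, size=1
write(25): buf=[_ _ 2 25 _], head=2, tail=4, size=2
write(53): buf=[_ _ 2 25 53], head=2, tail=0, size=3
write(91): buf=[91 _ 2 25 53], head=2, tail=1, size=4
write(26): buf=[91 26 2 25 53], head=2, tail=2, size=5
read(): buf=[91 26 _ 25 53], head=3, tail=2, size=4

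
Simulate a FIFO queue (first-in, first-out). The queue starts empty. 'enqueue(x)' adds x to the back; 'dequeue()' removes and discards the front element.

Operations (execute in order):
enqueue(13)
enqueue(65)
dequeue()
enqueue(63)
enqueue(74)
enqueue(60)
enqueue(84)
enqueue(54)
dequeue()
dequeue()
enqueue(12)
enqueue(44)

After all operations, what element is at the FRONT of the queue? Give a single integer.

enqueue(13): queue = [13]
enqueue(65): queue = [13, 65]
dequeue(): queue = [65]
enqueue(63): queue = [65, 63]
enqueue(74): queue = [65, 63, 74]
enqueue(60): queue = [65, 63, 74, 60]
enqueue(84): queue = [65, 63, 74, 60, 84]
enqueue(54): queue = [65, 63, 74, 60, 84, 54]
dequeue(): queue = [63, 74, 60, 84, 54]
dequeue(): queue = [74, 60, 84, 54]
enqueue(12): queue = [74, 60, 84, 54, 12]
enqueue(44): queue = [74, 60, 84, 54, 12, 44]

Answer: 74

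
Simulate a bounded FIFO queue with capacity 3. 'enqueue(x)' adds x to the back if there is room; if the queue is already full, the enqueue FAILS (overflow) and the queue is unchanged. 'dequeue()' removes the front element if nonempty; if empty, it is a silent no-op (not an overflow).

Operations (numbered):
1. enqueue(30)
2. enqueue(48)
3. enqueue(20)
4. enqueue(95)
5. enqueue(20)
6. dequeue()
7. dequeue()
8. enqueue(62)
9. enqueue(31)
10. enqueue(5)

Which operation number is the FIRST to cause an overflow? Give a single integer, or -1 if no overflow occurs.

Answer: 4

Derivation:
1. enqueue(30): size=1
2. enqueue(48): size=2
3. enqueue(20): size=3
4. enqueue(95): size=3=cap → OVERFLOW (fail)
5. enqueue(20): size=3=cap → OVERFLOW (fail)
6. dequeue(): size=2
7. dequeue(): size=1
8. enqueue(62): size=2
9. enqueue(31): size=3
10. enqueue(5): size=3=cap → OVERFLOW (fail)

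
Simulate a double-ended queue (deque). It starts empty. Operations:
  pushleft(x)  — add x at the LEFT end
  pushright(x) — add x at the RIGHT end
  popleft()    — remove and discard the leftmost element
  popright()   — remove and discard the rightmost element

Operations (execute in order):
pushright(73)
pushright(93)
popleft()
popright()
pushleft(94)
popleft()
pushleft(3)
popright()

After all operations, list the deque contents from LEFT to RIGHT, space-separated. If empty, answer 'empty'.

Answer: empty

Derivation:
pushright(73): [73]
pushright(93): [73, 93]
popleft(): [93]
popright(): []
pushleft(94): [94]
popleft(): []
pushleft(3): [3]
popright(): []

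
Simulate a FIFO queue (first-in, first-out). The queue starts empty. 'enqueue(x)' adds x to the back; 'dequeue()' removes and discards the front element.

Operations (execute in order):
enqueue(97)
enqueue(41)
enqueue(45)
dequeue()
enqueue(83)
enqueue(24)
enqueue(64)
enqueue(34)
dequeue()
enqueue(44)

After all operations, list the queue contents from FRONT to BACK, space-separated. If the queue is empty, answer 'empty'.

Answer: 45 83 24 64 34 44

Derivation:
enqueue(97): [97]
enqueue(41): [97, 41]
enqueue(45): [97, 41, 45]
dequeue(): [41, 45]
enqueue(83): [41, 45, 83]
enqueue(24): [41, 45, 83, 24]
enqueue(64): [41, 45, 83, 24, 64]
enqueue(34): [41, 45, 83, 24, 64, 34]
dequeue(): [45, 83, 24, 64, 34]
enqueue(44): [45, 83, 24, 64, 34, 44]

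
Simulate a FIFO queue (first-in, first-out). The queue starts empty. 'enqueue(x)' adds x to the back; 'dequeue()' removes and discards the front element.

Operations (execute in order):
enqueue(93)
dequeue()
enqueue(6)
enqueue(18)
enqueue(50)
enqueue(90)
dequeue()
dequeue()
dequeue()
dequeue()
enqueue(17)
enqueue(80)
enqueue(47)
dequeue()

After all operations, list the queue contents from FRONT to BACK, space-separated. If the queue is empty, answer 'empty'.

Answer: 80 47

Derivation:
enqueue(93): [93]
dequeue(): []
enqueue(6): [6]
enqueue(18): [6, 18]
enqueue(50): [6, 18, 50]
enqueue(90): [6, 18, 50, 90]
dequeue(): [18, 50, 90]
dequeue(): [50, 90]
dequeue(): [90]
dequeue(): []
enqueue(17): [17]
enqueue(80): [17, 80]
enqueue(47): [17, 80, 47]
dequeue(): [80, 47]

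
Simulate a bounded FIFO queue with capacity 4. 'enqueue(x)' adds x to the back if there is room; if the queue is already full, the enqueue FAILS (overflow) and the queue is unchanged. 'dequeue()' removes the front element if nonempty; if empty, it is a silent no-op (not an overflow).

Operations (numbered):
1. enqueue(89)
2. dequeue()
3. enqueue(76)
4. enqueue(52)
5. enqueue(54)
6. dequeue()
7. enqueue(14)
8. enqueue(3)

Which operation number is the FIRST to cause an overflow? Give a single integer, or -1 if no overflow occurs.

Answer: -1

Derivation:
1. enqueue(89): size=1
2. dequeue(): size=0
3. enqueue(76): size=1
4. enqueue(52): size=2
5. enqueue(54): size=3
6. dequeue(): size=2
7. enqueue(14): size=3
8. enqueue(3): size=4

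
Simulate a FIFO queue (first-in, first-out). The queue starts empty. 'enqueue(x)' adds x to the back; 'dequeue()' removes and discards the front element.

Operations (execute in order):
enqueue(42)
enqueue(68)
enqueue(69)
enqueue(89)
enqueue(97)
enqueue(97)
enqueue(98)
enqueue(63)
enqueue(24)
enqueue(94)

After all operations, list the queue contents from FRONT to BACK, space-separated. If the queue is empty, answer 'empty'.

Answer: 42 68 69 89 97 97 98 63 24 94

Derivation:
enqueue(42): [42]
enqueue(68): [42, 68]
enqueue(69): [42, 68, 69]
enqueue(89): [42, 68, 69, 89]
enqueue(97): [42, 68, 69, 89, 97]
enqueue(97): [42, 68, 69, 89, 97, 97]
enqueue(98): [42, 68, 69, 89, 97, 97, 98]
enqueue(63): [42, 68, 69, 89, 97, 97, 98, 63]
enqueue(24): [42, 68, 69, 89, 97, 97, 98, 63, 24]
enqueue(94): [42, 68, 69, 89, 97, 97, 98, 63, 24, 94]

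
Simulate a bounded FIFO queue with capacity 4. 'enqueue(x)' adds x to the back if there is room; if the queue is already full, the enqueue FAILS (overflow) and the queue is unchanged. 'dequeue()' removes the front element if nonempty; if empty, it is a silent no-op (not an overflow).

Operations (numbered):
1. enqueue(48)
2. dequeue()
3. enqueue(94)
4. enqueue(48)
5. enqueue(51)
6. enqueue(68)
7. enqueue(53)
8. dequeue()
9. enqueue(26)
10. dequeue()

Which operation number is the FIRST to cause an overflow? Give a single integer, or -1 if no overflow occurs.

1. enqueue(48): size=1
2. dequeue(): size=0
3. enqueue(94): size=1
4. enqueue(48): size=2
5. enqueue(51): size=3
6. enqueue(68): size=4
7. enqueue(53): size=4=cap → OVERFLOW (fail)
8. dequeue(): size=3
9. enqueue(26): size=4
10. dequeue(): size=3

Answer: 7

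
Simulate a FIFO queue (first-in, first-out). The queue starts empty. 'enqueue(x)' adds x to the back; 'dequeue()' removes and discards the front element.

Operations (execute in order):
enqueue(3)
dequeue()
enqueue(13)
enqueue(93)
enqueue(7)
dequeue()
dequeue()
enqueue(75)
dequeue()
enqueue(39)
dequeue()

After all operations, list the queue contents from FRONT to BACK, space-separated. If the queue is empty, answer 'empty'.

Answer: 39

Derivation:
enqueue(3): [3]
dequeue(): []
enqueue(13): [13]
enqueue(93): [13, 93]
enqueue(7): [13, 93, 7]
dequeue(): [93, 7]
dequeue(): [7]
enqueue(75): [7, 75]
dequeue(): [75]
enqueue(39): [75, 39]
dequeue(): [39]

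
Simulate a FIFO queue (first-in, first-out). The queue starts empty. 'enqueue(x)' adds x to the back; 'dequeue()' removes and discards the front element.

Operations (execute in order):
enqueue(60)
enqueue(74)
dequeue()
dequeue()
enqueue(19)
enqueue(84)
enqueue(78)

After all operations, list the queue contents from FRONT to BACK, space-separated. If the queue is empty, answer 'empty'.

enqueue(60): [60]
enqueue(74): [60, 74]
dequeue(): [74]
dequeue(): []
enqueue(19): [19]
enqueue(84): [19, 84]
enqueue(78): [19, 84, 78]

Answer: 19 84 78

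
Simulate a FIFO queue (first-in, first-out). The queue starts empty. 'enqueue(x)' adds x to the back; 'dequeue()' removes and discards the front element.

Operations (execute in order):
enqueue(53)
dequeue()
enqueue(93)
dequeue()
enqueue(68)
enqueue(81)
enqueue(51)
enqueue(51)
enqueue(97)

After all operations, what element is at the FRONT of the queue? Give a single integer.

enqueue(53): queue = [53]
dequeue(): queue = []
enqueue(93): queue = [93]
dequeue(): queue = []
enqueue(68): queue = [68]
enqueue(81): queue = [68, 81]
enqueue(51): queue = [68, 81, 51]
enqueue(51): queue = [68, 81, 51, 51]
enqueue(97): queue = [68, 81, 51, 51, 97]

Answer: 68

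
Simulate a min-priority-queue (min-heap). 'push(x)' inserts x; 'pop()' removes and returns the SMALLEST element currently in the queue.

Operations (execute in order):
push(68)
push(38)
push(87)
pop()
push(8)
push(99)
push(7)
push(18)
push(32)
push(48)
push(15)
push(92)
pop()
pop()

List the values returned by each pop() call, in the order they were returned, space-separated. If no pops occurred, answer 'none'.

Answer: 38 7 8

Derivation:
push(68): heap contents = [68]
push(38): heap contents = [38, 68]
push(87): heap contents = [38, 68, 87]
pop() → 38: heap contents = [68, 87]
push(8): heap contents = [8, 68, 87]
push(99): heap contents = [8, 68, 87, 99]
push(7): heap contents = [7, 8, 68, 87, 99]
push(18): heap contents = [7, 8, 18, 68, 87, 99]
push(32): heap contents = [7, 8, 18, 32, 68, 87, 99]
push(48): heap contents = [7, 8, 18, 32, 48, 68, 87, 99]
push(15): heap contents = [7, 8, 15, 18, 32, 48, 68, 87, 99]
push(92): heap contents = [7, 8, 15, 18, 32, 48, 68, 87, 92, 99]
pop() → 7: heap contents = [8, 15, 18, 32, 48, 68, 87, 92, 99]
pop() → 8: heap contents = [15, 18, 32, 48, 68, 87, 92, 99]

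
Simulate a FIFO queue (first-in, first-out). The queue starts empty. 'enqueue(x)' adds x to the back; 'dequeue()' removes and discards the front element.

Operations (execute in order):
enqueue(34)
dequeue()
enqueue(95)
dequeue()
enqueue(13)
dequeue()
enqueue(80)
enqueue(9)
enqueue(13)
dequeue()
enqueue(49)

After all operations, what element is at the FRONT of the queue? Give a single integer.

enqueue(34): queue = [34]
dequeue(): queue = []
enqueue(95): queue = [95]
dequeue(): queue = []
enqueue(13): queue = [13]
dequeue(): queue = []
enqueue(80): queue = [80]
enqueue(9): queue = [80, 9]
enqueue(13): queue = [80, 9, 13]
dequeue(): queue = [9, 13]
enqueue(49): queue = [9, 13, 49]

Answer: 9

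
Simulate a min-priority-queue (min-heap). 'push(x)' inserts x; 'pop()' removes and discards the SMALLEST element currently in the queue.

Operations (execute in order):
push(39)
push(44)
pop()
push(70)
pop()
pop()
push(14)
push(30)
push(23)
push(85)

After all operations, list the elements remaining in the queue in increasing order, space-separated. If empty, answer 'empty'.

push(39): heap contents = [39]
push(44): heap contents = [39, 44]
pop() → 39: heap contents = [44]
push(70): heap contents = [44, 70]
pop() → 44: heap contents = [70]
pop() → 70: heap contents = []
push(14): heap contents = [14]
push(30): heap contents = [14, 30]
push(23): heap contents = [14, 23, 30]
push(85): heap contents = [14, 23, 30, 85]

Answer: 14 23 30 85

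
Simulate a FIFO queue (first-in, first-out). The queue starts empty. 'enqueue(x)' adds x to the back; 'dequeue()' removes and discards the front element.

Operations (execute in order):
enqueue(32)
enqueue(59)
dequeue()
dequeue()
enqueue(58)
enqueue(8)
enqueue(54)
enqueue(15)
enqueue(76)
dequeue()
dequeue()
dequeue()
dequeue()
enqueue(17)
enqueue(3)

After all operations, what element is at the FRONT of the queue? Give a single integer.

Answer: 76

Derivation:
enqueue(32): queue = [32]
enqueue(59): queue = [32, 59]
dequeue(): queue = [59]
dequeue(): queue = []
enqueue(58): queue = [58]
enqueue(8): queue = [58, 8]
enqueue(54): queue = [58, 8, 54]
enqueue(15): queue = [58, 8, 54, 15]
enqueue(76): queue = [58, 8, 54, 15, 76]
dequeue(): queue = [8, 54, 15, 76]
dequeue(): queue = [54, 15, 76]
dequeue(): queue = [15, 76]
dequeue(): queue = [76]
enqueue(17): queue = [76, 17]
enqueue(3): queue = [76, 17, 3]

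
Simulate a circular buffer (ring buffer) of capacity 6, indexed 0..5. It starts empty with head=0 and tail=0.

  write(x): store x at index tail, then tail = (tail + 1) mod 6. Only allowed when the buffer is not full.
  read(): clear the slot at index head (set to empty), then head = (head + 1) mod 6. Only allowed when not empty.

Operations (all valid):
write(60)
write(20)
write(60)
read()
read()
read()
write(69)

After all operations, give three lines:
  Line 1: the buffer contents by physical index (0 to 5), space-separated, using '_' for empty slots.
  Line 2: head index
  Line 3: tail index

Answer: _ _ _ 69 _ _
3
4

Derivation:
write(60): buf=[60 _ _ _ _ _], head=0, tail=1, size=1
write(20): buf=[60 20 _ _ _ _], head=0, tail=2, size=2
write(60): buf=[60 20 60 _ _ _], head=0, tail=3, size=3
read(): buf=[_ 20 60 _ _ _], head=1, tail=3, size=2
read(): buf=[_ _ 60 _ _ _], head=2, tail=3, size=1
read(): buf=[_ _ _ _ _ _], head=3, tail=3, size=0
write(69): buf=[_ _ _ 69 _ _], head=3, tail=4, size=1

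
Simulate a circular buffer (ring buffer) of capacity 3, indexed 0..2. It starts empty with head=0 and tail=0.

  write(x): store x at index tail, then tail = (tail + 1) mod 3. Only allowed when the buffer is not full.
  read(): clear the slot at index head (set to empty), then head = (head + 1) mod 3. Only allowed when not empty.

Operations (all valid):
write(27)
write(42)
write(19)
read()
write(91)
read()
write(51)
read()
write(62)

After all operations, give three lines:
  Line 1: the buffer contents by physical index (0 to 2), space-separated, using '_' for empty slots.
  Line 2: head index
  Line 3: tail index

write(27): buf=[27 _ _], head=0, tail=1, size=1
write(42): buf=[27 42 _], head=0, tail=2, size=2
write(19): buf=[27 42 19], head=0, tail=0, size=3
read(): buf=[_ 42 19], head=1, tail=0, size=2
write(91): buf=[91 42 19], head=1, tail=1, size=3
read(): buf=[91 _ 19], head=2, tail=1, size=2
write(51): buf=[91 51 19], head=2, tail=2, size=3
read(): buf=[91 51 _], head=0, tail=2, size=2
write(62): buf=[91 51 62], head=0, tail=0, size=3

Answer: 91 51 62
0
0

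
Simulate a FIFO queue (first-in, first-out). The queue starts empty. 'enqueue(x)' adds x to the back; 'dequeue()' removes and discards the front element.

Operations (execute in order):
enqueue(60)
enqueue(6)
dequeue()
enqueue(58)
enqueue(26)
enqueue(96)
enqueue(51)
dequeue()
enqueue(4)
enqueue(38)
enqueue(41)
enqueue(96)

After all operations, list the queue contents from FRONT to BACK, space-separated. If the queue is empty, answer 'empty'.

Answer: 58 26 96 51 4 38 41 96

Derivation:
enqueue(60): [60]
enqueue(6): [60, 6]
dequeue(): [6]
enqueue(58): [6, 58]
enqueue(26): [6, 58, 26]
enqueue(96): [6, 58, 26, 96]
enqueue(51): [6, 58, 26, 96, 51]
dequeue(): [58, 26, 96, 51]
enqueue(4): [58, 26, 96, 51, 4]
enqueue(38): [58, 26, 96, 51, 4, 38]
enqueue(41): [58, 26, 96, 51, 4, 38, 41]
enqueue(96): [58, 26, 96, 51, 4, 38, 41, 96]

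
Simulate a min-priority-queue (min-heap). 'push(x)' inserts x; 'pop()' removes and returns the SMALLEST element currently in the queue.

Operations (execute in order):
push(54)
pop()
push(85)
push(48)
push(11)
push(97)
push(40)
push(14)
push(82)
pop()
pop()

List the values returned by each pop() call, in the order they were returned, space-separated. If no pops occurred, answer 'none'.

Answer: 54 11 14

Derivation:
push(54): heap contents = [54]
pop() → 54: heap contents = []
push(85): heap contents = [85]
push(48): heap contents = [48, 85]
push(11): heap contents = [11, 48, 85]
push(97): heap contents = [11, 48, 85, 97]
push(40): heap contents = [11, 40, 48, 85, 97]
push(14): heap contents = [11, 14, 40, 48, 85, 97]
push(82): heap contents = [11, 14, 40, 48, 82, 85, 97]
pop() → 11: heap contents = [14, 40, 48, 82, 85, 97]
pop() → 14: heap contents = [40, 48, 82, 85, 97]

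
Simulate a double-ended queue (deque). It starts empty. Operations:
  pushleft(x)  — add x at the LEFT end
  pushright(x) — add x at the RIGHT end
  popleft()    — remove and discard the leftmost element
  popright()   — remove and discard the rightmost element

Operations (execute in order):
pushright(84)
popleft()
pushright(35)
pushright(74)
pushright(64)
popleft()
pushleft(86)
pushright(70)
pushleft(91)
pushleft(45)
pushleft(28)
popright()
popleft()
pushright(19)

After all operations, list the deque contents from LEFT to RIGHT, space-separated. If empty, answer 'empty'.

Answer: 45 91 86 74 64 19

Derivation:
pushright(84): [84]
popleft(): []
pushright(35): [35]
pushright(74): [35, 74]
pushright(64): [35, 74, 64]
popleft(): [74, 64]
pushleft(86): [86, 74, 64]
pushright(70): [86, 74, 64, 70]
pushleft(91): [91, 86, 74, 64, 70]
pushleft(45): [45, 91, 86, 74, 64, 70]
pushleft(28): [28, 45, 91, 86, 74, 64, 70]
popright(): [28, 45, 91, 86, 74, 64]
popleft(): [45, 91, 86, 74, 64]
pushright(19): [45, 91, 86, 74, 64, 19]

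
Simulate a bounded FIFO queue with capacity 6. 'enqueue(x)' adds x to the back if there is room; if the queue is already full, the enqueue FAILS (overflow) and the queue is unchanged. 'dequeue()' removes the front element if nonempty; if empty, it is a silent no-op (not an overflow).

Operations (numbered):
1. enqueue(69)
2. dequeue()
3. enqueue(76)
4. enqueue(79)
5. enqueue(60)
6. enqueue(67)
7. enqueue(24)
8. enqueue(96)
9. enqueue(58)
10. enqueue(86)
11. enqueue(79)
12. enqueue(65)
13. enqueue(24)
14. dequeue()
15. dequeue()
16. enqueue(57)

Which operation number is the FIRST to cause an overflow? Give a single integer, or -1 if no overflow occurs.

1. enqueue(69): size=1
2. dequeue(): size=0
3. enqueue(76): size=1
4. enqueue(79): size=2
5. enqueue(60): size=3
6. enqueue(67): size=4
7. enqueue(24): size=5
8. enqueue(96): size=6
9. enqueue(58): size=6=cap → OVERFLOW (fail)
10. enqueue(86): size=6=cap → OVERFLOW (fail)
11. enqueue(79): size=6=cap → OVERFLOW (fail)
12. enqueue(65): size=6=cap → OVERFLOW (fail)
13. enqueue(24): size=6=cap → OVERFLOW (fail)
14. dequeue(): size=5
15. dequeue(): size=4
16. enqueue(57): size=5

Answer: 9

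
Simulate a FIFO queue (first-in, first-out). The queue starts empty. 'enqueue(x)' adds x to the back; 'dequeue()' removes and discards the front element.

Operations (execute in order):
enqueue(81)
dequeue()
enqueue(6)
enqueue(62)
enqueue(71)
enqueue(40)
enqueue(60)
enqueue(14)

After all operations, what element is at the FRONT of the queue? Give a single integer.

enqueue(81): queue = [81]
dequeue(): queue = []
enqueue(6): queue = [6]
enqueue(62): queue = [6, 62]
enqueue(71): queue = [6, 62, 71]
enqueue(40): queue = [6, 62, 71, 40]
enqueue(60): queue = [6, 62, 71, 40, 60]
enqueue(14): queue = [6, 62, 71, 40, 60, 14]

Answer: 6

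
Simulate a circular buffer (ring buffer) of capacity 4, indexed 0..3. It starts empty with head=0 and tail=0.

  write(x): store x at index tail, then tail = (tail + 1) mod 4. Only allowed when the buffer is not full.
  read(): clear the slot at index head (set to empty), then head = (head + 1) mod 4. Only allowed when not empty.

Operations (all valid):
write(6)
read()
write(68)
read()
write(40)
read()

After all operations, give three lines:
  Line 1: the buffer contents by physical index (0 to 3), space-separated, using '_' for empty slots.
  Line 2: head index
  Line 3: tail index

Answer: _ _ _ _
3
3

Derivation:
write(6): buf=[6 _ _ _], head=0, tail=1, size=1
read(): buf=[_ _ _ _], head=1, tail=1, size=0
write(68): buf=[_ 68 _ _], head=1, tail=2, size=1
read(): buf=[_ _ _ _], head=2, tail=2, size=0
write(40): buf=[_ _ 40 _], head=2, tail=3, size=1
read(): buf=[_ _ _ _], head=3, tail=3, size=0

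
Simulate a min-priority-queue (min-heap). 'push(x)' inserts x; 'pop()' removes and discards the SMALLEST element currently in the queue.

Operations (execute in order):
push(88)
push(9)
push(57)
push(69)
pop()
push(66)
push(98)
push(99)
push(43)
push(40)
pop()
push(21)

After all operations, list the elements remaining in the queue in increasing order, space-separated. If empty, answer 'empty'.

push(88): heap contents = [88]
push(9): heap contents = [9, 88]
push(57): heap contents = [9, 57, 88]
push(69): heap contents = [9, 57, 69, 88]
pop() → 9: heap contents = [57, 69, 88]
push(66): heap contents = [57, 66, 69, 88]
push(98): heap contents = [57, 66, 69, 88, 98]
push(99): heap contents = [57, 66, 69, 88, 98, 99]
push(43): heap contents = [43, 57, 66, 69, 88, 98, 99]
push(40): heap contents = [40, 43, 57, 66, 69, 88, 98, 99]
pop() → 40: heap contents = [43, 57, 66, 69, 88, 98, 99]
push(21): heap contents = [21, 43, 57, 66, 69, 88, 98, 99]

Answer: 21 43 57 66 69 88 98 99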